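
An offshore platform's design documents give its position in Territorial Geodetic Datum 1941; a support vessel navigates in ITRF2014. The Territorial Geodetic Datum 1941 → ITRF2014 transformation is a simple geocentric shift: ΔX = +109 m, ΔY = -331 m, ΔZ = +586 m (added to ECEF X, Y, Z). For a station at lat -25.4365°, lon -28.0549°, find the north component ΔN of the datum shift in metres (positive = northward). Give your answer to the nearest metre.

ΔN = 637 m

At φ = -25.4365°, λ = -28.0549°: sin φ = -0.429511, cos φ = 0.903062, sin λ = -0.470317, cos λ = 0.882497.
ΔN = −sin φ cos λ·ΔX − sin φ sin λ·ΔY + cos φ·ΔZ = −(-0.429511)(0.882497)(109) − (-0.429511)(-0.470317)(-331) + (0.903062)(586) = 637.37 m.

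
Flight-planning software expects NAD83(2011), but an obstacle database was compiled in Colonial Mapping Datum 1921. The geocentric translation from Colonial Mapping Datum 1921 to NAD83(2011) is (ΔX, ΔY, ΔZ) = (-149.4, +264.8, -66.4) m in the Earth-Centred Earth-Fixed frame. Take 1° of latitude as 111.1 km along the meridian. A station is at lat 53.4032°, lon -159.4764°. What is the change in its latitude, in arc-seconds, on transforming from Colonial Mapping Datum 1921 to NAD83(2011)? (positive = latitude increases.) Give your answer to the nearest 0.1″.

sin φ = 0.802851, cos φ = 0.596180, sin λ = -0.350593, cos λ = -0.936528.
North component: ΔN = −sin φ cos λ·ΔX − sin φ sin λ·ΔY + cos φ·ΔZ = −(0.802851)(-0.936528)(-149.4) − (0.802851)(-0.350593)(264.8) + (0.596180)(-66.4) = -77.38 m.
1° of latitude spans 111100 m, so Δφ = -77.38 / 111100 × 3600 = -2.508″.

Δφ = -2.5″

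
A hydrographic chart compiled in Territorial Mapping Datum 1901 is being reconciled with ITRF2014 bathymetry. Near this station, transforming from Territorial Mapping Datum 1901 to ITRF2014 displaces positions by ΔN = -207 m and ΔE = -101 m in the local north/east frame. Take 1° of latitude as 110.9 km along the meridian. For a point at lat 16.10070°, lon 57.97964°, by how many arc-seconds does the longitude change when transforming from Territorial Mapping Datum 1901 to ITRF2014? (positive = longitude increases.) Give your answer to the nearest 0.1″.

At latitude 16.10070°, cos φ = 0.960776.
1° of longitude at this latitude = 110.9 × cos φ = 106.55 km, so Δλ = -101.0 / 106550.0 = -0.0009479° = -3.412″.

Δλ = -3.4″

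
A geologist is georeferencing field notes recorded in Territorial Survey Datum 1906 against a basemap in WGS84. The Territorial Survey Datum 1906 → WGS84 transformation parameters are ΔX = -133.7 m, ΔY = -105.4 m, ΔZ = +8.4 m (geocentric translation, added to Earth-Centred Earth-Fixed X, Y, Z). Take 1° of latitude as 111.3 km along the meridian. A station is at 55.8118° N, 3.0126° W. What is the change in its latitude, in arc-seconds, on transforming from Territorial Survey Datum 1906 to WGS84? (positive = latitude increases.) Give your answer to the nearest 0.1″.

Δφ = 3.6″

sin φ = 0.827196, cos φ = 0.561913, sin λ = -0.052556, cos λ = 0.998618.
North component: ΔN = −sin φ cos λ·ΔX − sin φ sin λ·ΔY + cos φ·ΔZ = −(0.827196)(0.998618)(-133.7) − (0.827196)(-0.052556)(-105.4) + (0.561913)(8.4) = 110.58 m.
1° of latitude spans 111300 m, so Δφ = 110.58 / 111300 × 3600 = 3.577″.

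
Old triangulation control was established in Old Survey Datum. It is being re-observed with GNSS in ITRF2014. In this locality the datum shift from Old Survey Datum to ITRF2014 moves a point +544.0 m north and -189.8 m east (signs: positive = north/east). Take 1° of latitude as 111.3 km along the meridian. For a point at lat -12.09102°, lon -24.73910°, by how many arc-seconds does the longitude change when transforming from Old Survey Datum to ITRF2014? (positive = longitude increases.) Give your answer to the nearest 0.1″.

Δλ = -6.3″

At latitude -12.09102°, cos φ = 0.977816.
1° of longitude at this latitude = 111.3 × cos φ = 108.83 km, so Δλ = -189.8 / 108830.9 = -0.0017440° = -6.278″.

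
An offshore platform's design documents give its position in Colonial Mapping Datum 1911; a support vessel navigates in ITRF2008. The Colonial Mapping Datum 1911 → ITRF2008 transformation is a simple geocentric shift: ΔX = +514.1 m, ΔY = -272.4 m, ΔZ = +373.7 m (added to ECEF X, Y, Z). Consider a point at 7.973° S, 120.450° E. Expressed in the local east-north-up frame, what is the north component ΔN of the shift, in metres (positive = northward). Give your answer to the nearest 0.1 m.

ΔN = 301.4 m

At φ = -7.973°, λ = 120.450°: sin φ = -0.138706, cos φ = 0.990334, sin λ = 0.862072, cos λ = -0.506786.
ΔN = −sin φ cos λ·ΔX − sin φ sin λ·ΔY + cos φ·ΔZ = −(-0.138706)(-0.506786)(514.1) − (-0.138706)(0.862072)(-272.4) + (0.990334)(373.7) = 301.38 m.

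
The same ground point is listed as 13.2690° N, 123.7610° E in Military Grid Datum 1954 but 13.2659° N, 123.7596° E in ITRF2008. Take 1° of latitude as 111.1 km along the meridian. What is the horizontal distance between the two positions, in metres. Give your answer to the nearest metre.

376 m

Δφ = 13.2659° − 13.2690° = -0.0031°; Δλ = 123.7596° − 123.7610° = -0.0014°.
ΔN = Δφ × 111100 = -344.4 m; ΔE = Δλ × 111100 × cos(13.2690°) = -0.0014 × 111100 × 0.973303 = -151.4 m.
Distance = √(ΔE² + ΔN²) = √((-151.4)² + (-344.4)²) = 376.2 m.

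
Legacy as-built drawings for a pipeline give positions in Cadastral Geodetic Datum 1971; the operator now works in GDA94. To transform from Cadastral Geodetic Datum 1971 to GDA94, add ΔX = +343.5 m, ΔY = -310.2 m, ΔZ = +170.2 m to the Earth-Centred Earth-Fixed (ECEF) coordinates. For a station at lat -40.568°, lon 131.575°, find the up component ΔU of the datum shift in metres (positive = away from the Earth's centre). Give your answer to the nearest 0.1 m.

The local up (radial) axis is (cos φ cos λ, cos φ sin λ, sin φ), giving ΔU = -173.156 − 176.278 − 110.690 = -460.12 m.

ΔU = -460.1 m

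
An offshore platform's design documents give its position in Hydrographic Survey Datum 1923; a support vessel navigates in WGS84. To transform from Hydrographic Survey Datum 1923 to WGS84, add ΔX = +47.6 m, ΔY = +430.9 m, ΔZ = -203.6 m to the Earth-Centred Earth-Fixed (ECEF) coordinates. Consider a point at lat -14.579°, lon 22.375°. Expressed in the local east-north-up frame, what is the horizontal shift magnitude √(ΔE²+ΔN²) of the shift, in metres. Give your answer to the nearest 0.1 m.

406.9 m

At φ = -14.579°, λ = 22.375°: sin φ = -0.251715, cos φ = 0.967801, sin λ = 0.380667, cos λ = 0.924712.
ΔE = −sin λ·ΔX + cos λ·ΔY = −(0.380667)·(47.6) + (0.924712)·(430.9) = 380.34 m.
ΔN = −sin φ cos λ·ΔX − sin φ sin λ·ΔY + cos φ·ΔZ = −(-0.251715)(0.924712)(47.6) − (-0.251715)(0.380667)(430.9) + (0.967801)(-203.6) = -144.68 m.
Horizontal magnitude = √(ΔE² + ΔN²) = √(380.34² + (-144.68)²) = 406.93 m.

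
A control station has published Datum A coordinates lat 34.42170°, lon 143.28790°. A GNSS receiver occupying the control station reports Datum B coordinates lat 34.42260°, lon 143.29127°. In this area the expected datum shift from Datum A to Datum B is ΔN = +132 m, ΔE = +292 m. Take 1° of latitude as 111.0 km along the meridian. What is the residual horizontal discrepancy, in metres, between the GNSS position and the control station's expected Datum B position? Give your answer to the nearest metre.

36 m

Observed coordinate differences: Δφ = +0.00090°, Δλ = +0.00337°.
Converting to metres (1° lat = 111000 m, cos φ = 0.824899): observed ΔN = 99.9 m, observed ΔE = 308.6 m.
Subtracting the expected shift leaves a residual of 99.9 − (132) = -32.1 m north and 308.6 − (292) = 16.6 m east.
Residual distance = √((-32.1)² + 16.6²) = 36.1 m.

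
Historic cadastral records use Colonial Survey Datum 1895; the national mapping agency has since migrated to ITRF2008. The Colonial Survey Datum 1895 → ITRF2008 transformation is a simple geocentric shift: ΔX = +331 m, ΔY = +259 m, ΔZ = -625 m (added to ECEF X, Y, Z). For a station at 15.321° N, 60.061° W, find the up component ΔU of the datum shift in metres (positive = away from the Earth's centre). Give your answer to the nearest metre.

The local up (radial) axis is (cos φ cos λ, cos φ sin λ, sin φ), giving ΔU = 159.324 − 216.462 − 165.142 = -222.28 m.

ΔU = -222 m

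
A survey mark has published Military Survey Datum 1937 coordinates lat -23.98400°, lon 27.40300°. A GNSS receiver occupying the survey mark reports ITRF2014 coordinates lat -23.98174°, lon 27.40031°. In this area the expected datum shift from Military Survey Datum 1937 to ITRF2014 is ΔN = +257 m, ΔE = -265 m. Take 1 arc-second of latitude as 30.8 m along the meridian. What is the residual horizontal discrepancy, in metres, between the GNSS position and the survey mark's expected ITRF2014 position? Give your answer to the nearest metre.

10 m

Observed coordinate differences: Δφ = +0.00226°, Δλ = -0.00269°.
Converting to metres (1° lat = 110880 m, cos φ = 0.913659): observed ΔN = 250.6 m, observed ΔE = -272.5 m.
Subtracting the expected shift leaves a residual of 250.6 − (257) = -6.4 m north and -272.5 − (-265) = -7.5 m east.
Residual distance = √((-6.4)² + (-7.5)²) = 9.9 m.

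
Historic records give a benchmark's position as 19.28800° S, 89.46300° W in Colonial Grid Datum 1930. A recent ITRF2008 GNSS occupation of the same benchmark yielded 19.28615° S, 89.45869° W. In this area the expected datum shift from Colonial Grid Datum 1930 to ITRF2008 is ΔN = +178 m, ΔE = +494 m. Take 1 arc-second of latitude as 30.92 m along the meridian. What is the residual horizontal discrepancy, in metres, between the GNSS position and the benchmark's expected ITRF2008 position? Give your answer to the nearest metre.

50 m

Observed coordinate differences: Δφ = +0.00185°, Δλ = +0.00431°.
Converting to metres (1° lat = 111312 m, cos φ = 0.943870): observed ΔN = 205.9 m, observed ΔE = 452.8 m.
Subtracting the expected shift leaves a residual of 205.9 − (178) = 27.9 m north and 452.8 − (494) = -41.2 m east.
Residual distance = √(27.9² + (-41.2)²) = 49.8 m.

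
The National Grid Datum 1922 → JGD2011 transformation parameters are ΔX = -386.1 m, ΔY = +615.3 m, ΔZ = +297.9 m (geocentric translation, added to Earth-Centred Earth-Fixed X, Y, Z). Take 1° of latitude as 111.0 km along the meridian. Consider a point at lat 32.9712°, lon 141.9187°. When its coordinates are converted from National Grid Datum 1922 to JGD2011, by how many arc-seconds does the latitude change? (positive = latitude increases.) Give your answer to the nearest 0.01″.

sin φ = 0.544217, cos φ = 0.838944, sin λ = 0.616779, cos λ = -0.787136.
North component: ΔN = −sin φ cos λ·ΔX − sin φ sin λ·ΔY + cos φ·ΔZ = −(0.544217)(-0.787136)(-386.1) − (0.544217)(0.616779)(615.3) + (0.838944)(297.9) = -122.01 m.
1° of latitude spans 111000 m, so Δφ = -122.01 / 111000 × 3600 = -3.957″.

Δφ = -3.96″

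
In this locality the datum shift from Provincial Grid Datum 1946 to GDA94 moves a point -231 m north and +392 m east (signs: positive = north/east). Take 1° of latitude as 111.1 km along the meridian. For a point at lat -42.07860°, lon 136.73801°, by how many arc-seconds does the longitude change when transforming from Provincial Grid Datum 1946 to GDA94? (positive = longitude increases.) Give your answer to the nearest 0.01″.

Δλ = 17.11″

At latitude -42.07860°, cos φ = 0.742226.
1° of longitude at this latitude = 111.1 × cos φ = 82.46 km, so Δλ = 392.0 / 82461.3 = 0.0047537° = 17.113″.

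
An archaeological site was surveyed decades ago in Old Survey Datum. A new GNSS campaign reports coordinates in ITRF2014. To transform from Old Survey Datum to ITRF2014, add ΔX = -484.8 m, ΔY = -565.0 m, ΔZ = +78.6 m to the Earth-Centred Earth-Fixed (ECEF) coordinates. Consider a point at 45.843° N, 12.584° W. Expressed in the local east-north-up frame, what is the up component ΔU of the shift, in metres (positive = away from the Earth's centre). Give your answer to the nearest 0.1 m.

At φ = 45.843°, λ = -12.584°: sin φ = 0.717434, cos φ = 0.696627, sin λ = -0.217871, cos λ = 0.975978.
ΔU = cos φ cos λ·ΔX + cos φ sin λ·ΔY + sin φ·ΔZ = (0.696627)(0.975978)(-484.8) + (0.696627)(-0.217871)(-565.0) + (0.717434)(78.6) = -187.47 m.

ΔU = -187.5 m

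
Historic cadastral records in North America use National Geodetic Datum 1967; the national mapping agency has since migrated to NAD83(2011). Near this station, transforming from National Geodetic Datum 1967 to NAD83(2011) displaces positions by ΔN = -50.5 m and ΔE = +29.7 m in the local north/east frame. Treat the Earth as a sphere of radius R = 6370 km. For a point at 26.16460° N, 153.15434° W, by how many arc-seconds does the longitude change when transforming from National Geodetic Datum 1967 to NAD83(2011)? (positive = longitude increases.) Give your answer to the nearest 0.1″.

Δλ = 1.1″

At latitude 26.16460°, cos φ = 0.897531.
One radian of longitude at latitude φ spans R cos φ, so Δλ = ΔE / (R cos φ) = 29.7 / (6370000 × 0.897531) = 5.1948e-06 rad = 1.072″.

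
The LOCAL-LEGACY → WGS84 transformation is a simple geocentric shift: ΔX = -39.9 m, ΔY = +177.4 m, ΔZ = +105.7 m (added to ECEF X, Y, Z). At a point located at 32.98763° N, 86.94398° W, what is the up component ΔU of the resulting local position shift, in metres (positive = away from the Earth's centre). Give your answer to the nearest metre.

ΔU = -93 m

At φ = 32.98763°, λ = -86.94398°: sin φ = 0.544458, cos φ = 0.838788, sin λ = -0.998578, cos λ = 0.053312.
ΔU = cos φ cos λ·ΔX + cos φ sin λ·ΔY + sin φ·ΔZ = (0.838788)(0.053312)(-39.9) + (0.838788)(-0.998578)(177.4) + (0.544458)(105.7) = -92.82 m.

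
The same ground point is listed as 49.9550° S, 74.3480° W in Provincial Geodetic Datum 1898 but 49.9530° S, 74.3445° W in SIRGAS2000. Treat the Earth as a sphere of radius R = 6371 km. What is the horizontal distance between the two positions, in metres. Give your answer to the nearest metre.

335 m

Δφ = -49.9530° − -49.9550° = +0.0020°; Δλ = -74.3445° − -74.3480° = +0.0035°.
1° along a meridian = πR/180 = 111195 m.
ΔN = Δφ × 111195 = 222.4 m; ΔE = Δλ × 111195 × cos(-49.9550°) = +0.0035 × 111195 × 0.643389 = 250.4 m.
Distance = √(ΔE² + ΔN²) = √(250.4² + 222.4²) = 334.9 m.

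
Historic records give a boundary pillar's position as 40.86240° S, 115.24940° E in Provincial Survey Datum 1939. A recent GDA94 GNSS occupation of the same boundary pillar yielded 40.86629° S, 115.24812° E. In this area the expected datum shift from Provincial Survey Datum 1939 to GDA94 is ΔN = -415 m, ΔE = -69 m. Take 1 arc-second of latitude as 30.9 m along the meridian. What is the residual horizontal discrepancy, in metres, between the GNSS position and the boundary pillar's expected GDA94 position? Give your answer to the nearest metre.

43 m

Observed coordinate differences: Δφ = -0.00389°, Δλ = -0.00128°.
Converting to metres (1° lat = 111240 m, cos φ = 0.756283): observed ΔN = -432.7 m, observed ΔE = -107.7 m.
Subtracting the expected shift leaves a residual of -432.7 − (-415) = -17.7 m north and -107.7 − (-69) = -38.7 m east.
Residual distance = √((-17.7)² + (-38.7)²) = 42.6 m.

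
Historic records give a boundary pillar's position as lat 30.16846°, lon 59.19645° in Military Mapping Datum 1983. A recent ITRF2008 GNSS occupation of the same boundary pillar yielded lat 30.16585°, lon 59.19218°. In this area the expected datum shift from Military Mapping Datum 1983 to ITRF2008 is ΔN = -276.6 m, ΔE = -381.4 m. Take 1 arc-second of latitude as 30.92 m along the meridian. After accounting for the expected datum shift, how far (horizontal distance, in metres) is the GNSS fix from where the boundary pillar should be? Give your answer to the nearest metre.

Observed coordinate differences: Δφ = -0.00261°, Δλ = -0.00427°.
Converting to metres (1° lat = 111312 m, cos φ = 0.864552): observed ΔN = -290.5 m, observed ΔE = -410.9 m.
Subtracting the expected shift leaves a residual of -290.5 − (-276.6) = -13.9 m north and -410.9 − (-381.4) = -29.5 m east.
Residual distance = √((-13.9)² + (-29.5)²) = 32.6 m.

33 m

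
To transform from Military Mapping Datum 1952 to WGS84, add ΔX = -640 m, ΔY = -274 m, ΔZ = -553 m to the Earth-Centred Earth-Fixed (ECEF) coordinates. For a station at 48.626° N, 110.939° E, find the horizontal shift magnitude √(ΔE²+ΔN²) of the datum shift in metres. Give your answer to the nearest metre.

The local east axis at (φ, λ) is (−sin λ, cos λ, 0), so ΔE = −sin(110.939°)·(-640) + cos(110.939°)·(-274) = 695.66 m.
The local north axis is (−sin φ cos λ, −sin φ sin λ, cos φ), giving ΔN = -171.633 + 192.034 − 365.517 = -345.12 m.
Horizontal magnitude = √(ΔE² + ΔN²) = √(695.66² + (-345.12)²) = 776.56 m.

777 m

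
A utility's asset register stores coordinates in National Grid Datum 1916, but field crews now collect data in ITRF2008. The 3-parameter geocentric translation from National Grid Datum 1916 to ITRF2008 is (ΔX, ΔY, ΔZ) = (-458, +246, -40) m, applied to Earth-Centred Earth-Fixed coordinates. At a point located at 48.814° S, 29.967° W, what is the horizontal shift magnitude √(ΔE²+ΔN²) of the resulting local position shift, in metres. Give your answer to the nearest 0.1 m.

417.7 m

At φ = -48.814°, λ = -29.967°: sin φ = -0.752576, cos φ = 0.658506, sin λ = -0.499501, cos λ = 0.866313.
ΔE = −sin λ·ΔX + cos λ·ΔY = −(-0.499501)·(-458) + (0.866313)·(246) = -15.66 m.
ΔN = −sin φ cos λ·ΔX − sin φ sin λ·ΔY + cos φ·ΔZ = −(-0.752576)(0.866313)(-458) − (-0.752576)(-0.499501)(246) + (0.658506)(-40) = -417.42 m.
Horizontal magnitude = √(ΔE² + ΔN²) = √((-15.66)² + (-417.42)²) = 417.71 m.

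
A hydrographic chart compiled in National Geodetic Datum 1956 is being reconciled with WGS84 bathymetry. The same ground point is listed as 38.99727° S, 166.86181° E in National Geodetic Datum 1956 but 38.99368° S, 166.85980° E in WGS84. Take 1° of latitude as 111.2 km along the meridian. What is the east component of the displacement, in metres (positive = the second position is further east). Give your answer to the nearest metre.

Δφ = -38.99368° − -38.99727° = +0.00359°; Δλ = 166.85980° − 166.86181° = -0.00201°.
ΔN = Δφ × 111200 = 399.2 m; ΔE = Δλ × 111200 × cos(-38.99727°) = -0.00201 × 111200 × 0.777176 = -173.7 m.

ΔE = -174 m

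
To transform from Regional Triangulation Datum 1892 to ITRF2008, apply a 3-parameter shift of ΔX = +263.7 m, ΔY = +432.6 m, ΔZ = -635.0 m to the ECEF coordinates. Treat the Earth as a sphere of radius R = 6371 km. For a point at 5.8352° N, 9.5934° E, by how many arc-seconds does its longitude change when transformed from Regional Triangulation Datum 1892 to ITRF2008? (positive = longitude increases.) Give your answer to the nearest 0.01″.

Δλ = 12.45″

sin φ = 0.101667, cos φ = 0.994818, sin λ = 0.166655, cos λ = 0.986015.
East component: ΔE = −sin λ·ΔX + cos λ·ΔY = −(0.166655)(263.7) + (0.986015)(432.6) = 382.60 m.
1° of latitude spans πR/180 = 111195 m; at latitude φ, 1° of longitude spans that × cos φ = 110618.8 m, so Δλ = 382.60 / 110618.8 × 3600 = 12.452″.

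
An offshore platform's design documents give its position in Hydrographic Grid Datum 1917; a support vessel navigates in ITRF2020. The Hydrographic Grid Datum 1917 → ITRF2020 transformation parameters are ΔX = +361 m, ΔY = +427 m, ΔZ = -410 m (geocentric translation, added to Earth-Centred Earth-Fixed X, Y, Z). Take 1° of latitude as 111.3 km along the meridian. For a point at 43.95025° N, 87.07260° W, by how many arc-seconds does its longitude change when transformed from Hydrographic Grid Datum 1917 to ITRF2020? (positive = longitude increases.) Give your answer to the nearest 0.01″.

sin φ = 0.694034, cos φ = 0.719943, sin λ = -0.998695, cos λ = 0.051071.
East component: ΔE = −sin λ·ΔX + cos λ·ΔY = −(-0.998695)(361) + (0.051071)(427) = 382.34 m.
1° of latitude spans 111300 m; at latitude φ, 1° of longitude spans that × cos φ = 80129.6 m, so Δλ = 382.34 / 80129.6 × 3600 = 17.177″.

Δλ = 17.18″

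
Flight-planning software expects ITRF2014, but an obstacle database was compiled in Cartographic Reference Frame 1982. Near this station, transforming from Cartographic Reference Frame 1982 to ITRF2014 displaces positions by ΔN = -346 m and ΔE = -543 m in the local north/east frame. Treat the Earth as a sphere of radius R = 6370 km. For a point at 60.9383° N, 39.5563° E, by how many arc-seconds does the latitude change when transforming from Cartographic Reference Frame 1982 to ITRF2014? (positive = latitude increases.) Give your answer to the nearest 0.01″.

Δφ = -11.20″

On a sphere of radius R, 1 rad of latitude = R, so Δφ = ΔN / R = -346.0 / 6370000 = -5.4317e-05 rad = -11.204″.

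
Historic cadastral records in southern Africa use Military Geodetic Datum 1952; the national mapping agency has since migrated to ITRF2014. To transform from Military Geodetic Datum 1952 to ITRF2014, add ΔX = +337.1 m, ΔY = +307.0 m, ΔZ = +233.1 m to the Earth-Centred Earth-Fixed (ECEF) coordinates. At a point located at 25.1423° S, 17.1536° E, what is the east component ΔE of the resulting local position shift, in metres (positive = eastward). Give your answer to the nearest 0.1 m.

At φ = -25.1423°, λ = 17.1536°: sin φ = -0.424868, cos φ = 0.905255, sin λ = 0.294934, cos λ = 0.955518.
ΔE = −sin λ·ΔX + cos λ·ΔY = −(0.294934)·(337.1) + (0.955518)·(307.0) = 193.92 m.

ΔE = 193.9 m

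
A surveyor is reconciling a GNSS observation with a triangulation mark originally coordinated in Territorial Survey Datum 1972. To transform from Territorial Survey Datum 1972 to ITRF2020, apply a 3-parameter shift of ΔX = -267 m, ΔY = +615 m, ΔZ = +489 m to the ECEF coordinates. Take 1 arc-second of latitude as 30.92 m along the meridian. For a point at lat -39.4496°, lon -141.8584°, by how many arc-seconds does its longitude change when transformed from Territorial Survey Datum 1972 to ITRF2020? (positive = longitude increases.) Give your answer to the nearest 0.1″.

Δλ = -27.2″

sin φ = -0.635399, cos φ = 0.772184, sin λ = -0.617607, cos λ = -0.786487.
East component: ΔE = −sin λ·ΔX + cos λ·ΔY = −(-0.617607)(-267) + (-0.786487)(615) = -648.59 m.
1° of latitude spans 3600 × 30.92 = 111312 m; at latitude φ, 1° of longitude spans that × cos φ = 85953.3 m, so Δλ = -648.59 / 85953.3 × 3600 = -27.165″.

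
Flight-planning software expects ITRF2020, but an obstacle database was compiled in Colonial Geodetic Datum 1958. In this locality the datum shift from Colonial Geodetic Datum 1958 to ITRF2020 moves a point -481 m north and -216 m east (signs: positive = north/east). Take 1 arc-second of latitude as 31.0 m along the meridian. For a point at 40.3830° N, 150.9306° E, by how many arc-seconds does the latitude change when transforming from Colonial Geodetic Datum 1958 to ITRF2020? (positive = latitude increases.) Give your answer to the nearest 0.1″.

Δφ = -15.5″

1″ of latitude = 31.00 m, so Δφ = -481.0 / 31.00 = -15.516″.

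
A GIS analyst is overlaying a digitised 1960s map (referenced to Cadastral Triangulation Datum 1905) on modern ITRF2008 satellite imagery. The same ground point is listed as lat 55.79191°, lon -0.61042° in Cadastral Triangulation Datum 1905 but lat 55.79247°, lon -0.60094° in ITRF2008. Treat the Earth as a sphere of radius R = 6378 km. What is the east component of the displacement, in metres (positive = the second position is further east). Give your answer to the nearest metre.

Δφ = 55.79247° − 55.79191° = +0.00056°; Δλ = -0.60094° − -0.61042° = +0.00948°.
1° along a meridian = πR/180 = 111317 m.
ΔN = Δφ × 111317 = 62.3 m; ΔE = Δλ × 111317 × cos(55.79191°) = +0.00948 × 111317 × 0.562200 = 593.3 m.

ΔE = 593 m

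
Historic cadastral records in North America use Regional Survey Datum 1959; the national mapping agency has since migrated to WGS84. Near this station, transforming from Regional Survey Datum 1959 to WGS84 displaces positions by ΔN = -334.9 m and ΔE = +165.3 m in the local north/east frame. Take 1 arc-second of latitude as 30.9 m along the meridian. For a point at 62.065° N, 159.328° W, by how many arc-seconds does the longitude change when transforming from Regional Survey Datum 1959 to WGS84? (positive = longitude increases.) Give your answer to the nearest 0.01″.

Δλ = 11.42″

At latitude 62.065°, cos φ = 0.468470.
1″ of longitude at this latitude = 30.90 × cos φ = 14.4757 m, so Δλ = 165.3 / 14.4757 = 11.419″.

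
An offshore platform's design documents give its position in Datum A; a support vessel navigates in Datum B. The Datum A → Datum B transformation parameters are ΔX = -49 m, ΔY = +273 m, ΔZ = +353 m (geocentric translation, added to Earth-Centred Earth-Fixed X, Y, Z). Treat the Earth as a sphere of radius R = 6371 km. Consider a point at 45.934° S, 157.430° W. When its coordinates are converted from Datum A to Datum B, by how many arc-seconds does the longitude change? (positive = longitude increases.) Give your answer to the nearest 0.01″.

sin φ = -0.718539, cos φ = 0.695487, sin λ = -0.383812, cos λ = -0.923411.
East component: ΔE = −sin λ·ΔX + cos λ·ΔY = −(-0.383812)(-49) + (-0.923411)(273) = -270.90 m.
1° of latitude spans πR/180 = 111195 m; at latitude φ, 1° of longitude spans that × cos φ = 77334.6 m, so Δλ = -270.90 / 77334.6 × 3600 = -12.611″.

Δλ = -12.61″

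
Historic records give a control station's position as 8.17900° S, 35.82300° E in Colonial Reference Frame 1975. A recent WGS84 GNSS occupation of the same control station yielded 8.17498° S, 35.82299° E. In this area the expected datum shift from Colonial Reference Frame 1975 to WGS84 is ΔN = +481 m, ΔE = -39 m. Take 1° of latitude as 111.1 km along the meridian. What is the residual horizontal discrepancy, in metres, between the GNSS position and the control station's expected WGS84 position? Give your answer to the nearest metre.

Observed coordinate differences: Δφ = +0.00402°, Δλ = -0.00001°.
Converting to metres (1° lat = 111100 m, cos φ = 0.989828): observed ΔN = 446.6 m, observed ΔE = -1.1 m.
Subtracting the expected shift leaves a residual of 446.6 − (481) = -34.4 m north and -1.1 − (-39) = 37.9 m east.
Residual distance = √((-34.4)² + 37.9²) = 51.2 m.

51 m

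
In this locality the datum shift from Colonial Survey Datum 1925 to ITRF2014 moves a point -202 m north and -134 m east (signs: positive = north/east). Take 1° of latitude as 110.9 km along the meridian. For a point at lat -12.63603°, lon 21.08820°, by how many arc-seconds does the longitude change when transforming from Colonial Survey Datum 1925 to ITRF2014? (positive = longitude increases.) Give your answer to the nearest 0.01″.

Δλ = -4.46″

At latitude -12.63603°, cos φ = 0.975779.
1° of longitude at this latitude = 110.9 × cos φ = 108.21 km, so Δλ = -134.0 / 108213.9 = -0.0012383° = -4.458″.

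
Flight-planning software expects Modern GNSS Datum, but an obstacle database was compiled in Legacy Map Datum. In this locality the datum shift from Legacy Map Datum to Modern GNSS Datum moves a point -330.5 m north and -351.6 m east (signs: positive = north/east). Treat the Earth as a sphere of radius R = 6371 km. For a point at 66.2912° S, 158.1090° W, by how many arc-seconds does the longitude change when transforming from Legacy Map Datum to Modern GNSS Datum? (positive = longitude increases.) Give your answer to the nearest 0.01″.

At latitude -66.2912°, cos φ = 0.402088.
One radian of longitude at latitude φ spans R cos φ, so Δλ = ΔE / (R cos φ) = -351.6 / (6371000 × 0.402088) = -1.3725e-04 rad = -28.310″.

Δλ = -28.31″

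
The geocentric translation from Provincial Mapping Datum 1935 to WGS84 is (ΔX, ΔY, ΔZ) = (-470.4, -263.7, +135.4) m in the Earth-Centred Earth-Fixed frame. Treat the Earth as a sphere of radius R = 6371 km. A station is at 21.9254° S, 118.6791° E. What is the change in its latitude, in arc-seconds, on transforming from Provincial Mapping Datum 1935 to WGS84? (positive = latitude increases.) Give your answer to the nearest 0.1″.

Δφ = 4.0″

sin φ = -0.373399, cos φ = 0.927671, sin λ = 0.877321, cos λ = -0.479904.
North component: ΔN = −sin φ cos λ·ΔX − sin φ sin λ·ΔY + cos φ·ΔZ = −(-0.373399)(-0.479904)(-470.4) − (-0.373399)(0.877321)(-263.7) + (0.927671)(135.4) = 123.51 m.
1° of latitude spans πR/180 = 111195 m, so Δφ = 123.51 / 111195 × 3600 = 3.999″.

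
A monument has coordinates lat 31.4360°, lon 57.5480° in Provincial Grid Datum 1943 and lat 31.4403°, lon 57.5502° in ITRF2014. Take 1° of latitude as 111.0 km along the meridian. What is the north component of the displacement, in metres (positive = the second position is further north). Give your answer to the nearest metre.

ΔN = 477 m

Δφ = 31.4403° − 31.4360° = +0.0043°; Δλ = 57.5502° − 57.5480° = +0.0022°.
ΔN = Δφ × 111000 = 477.3 m; ΔE = Δλ × 111000 × cos(31.4360°) = +0.0022 × 111000 × 0.853223 = 208.4 m.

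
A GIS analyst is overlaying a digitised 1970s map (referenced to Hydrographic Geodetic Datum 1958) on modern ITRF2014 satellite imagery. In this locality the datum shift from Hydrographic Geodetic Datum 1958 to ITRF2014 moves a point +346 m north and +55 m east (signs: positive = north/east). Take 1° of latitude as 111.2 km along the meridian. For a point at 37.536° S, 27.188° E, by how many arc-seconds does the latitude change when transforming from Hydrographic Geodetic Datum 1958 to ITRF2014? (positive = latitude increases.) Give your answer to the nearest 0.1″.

Δφ = 11.2″

1° of latitude = 111.2 km, so Δφ = 346.0 / 111200 = 0.0031115° = 11.201″.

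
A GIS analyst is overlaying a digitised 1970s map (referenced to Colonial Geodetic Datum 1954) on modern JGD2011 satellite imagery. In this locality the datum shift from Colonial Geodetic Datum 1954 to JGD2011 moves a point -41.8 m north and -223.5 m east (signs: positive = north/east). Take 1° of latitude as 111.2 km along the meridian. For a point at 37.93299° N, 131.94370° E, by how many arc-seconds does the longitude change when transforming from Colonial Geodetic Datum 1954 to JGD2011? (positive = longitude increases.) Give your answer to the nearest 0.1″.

Δλ = -9.2″

At latitude 37.93299°, cos φ = 0.788730.
1° of longitude at this latitude = 111.2 × cos φ = 87.71 km, so Δλ = -223.5 / 87706.8 = -0.0025483° = -9.174″.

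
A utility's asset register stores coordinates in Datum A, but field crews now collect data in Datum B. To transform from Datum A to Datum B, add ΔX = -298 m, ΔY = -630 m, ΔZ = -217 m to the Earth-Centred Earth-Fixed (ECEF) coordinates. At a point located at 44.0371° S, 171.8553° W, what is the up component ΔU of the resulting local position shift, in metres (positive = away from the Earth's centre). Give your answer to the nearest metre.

ΔU = 427 m

The local up (radial) axis is (cos φ cos λ, cos φ sin λ, sin φ), giving ΔU = 212.068 + 64.164 + 150.842 = 427.07 m.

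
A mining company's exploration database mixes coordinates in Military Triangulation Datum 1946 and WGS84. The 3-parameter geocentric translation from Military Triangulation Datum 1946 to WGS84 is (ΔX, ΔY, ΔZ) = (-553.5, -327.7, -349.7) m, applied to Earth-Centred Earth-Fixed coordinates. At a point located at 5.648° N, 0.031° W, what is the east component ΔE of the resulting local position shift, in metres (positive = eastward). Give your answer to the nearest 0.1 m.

ΔE = -328.0 m

At φ = 5.648°, λ = -0.031°: sin φ = 0.098417, cos φ = 0.995145, sin λ = -0.000541, cos λ = 1.000000.
ΔE = −sin λ·ΔX + cos λ·ΔY = −(-0.000541)·(-553.5) + (1.000000)·(-327.7) = -328.00 m.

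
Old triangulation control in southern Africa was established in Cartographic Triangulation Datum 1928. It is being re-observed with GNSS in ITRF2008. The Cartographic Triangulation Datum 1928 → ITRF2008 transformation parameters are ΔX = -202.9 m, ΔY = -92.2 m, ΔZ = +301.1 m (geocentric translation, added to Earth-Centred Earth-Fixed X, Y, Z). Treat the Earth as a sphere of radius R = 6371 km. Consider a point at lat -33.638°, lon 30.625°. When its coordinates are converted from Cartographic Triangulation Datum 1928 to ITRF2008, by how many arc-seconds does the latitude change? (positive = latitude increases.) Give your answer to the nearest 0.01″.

sin φ = -0.553944, cos φ = 0.832554, sin λ = 0.509417, cos λ = 0.860520.
North component: ΔN = −sin φ cos λ·ΔX − sin φ sin λ·ΔY + cos φ·ΔZ = −(-0.553944)(0.860520)(-202.9) − (-0.553944)(0.509417)(-92.2) + (0.832554)(301.1) = 127.95 m.
1° of latitude spans πR/180 = 111195 m, so Δφ = 127.95 / 111195 × 3600 = 4.142″.

Δφ = 4.14″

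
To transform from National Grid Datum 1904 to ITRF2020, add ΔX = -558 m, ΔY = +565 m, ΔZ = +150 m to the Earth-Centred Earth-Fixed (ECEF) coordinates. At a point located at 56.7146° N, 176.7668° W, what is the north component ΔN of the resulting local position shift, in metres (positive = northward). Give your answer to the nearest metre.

At φ = 56.7146°, λ = -176.7668°: sin φ = 0.835947, cos φ = 0.548810, sin λ = -0.056400, cos λ = -0.998408.
ΔN = −sin φ cos λ·ΔX − sin φ sin λ·ΔY + cos φ·ΔZ = −(0.835947)(-0.998408)(-558) − (0.835947)(-0.056400)(565) + (0.548810)(150) = -356.76 m.

ΔN = -357 m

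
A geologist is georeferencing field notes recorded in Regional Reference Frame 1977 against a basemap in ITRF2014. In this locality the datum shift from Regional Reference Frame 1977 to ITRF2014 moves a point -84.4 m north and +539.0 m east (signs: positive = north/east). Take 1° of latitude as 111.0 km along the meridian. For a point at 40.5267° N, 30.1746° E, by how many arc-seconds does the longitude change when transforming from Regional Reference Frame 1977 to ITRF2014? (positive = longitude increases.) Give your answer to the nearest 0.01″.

At latitude 40.5267°, cos φ = 0.760103.
1° of longitude at this latitude = 111.0 × cos φ = 84.37 km, so Δλ = 539.0 / 84371.5 = 0.0063884° = 22.998″.

Δλ = 23.00″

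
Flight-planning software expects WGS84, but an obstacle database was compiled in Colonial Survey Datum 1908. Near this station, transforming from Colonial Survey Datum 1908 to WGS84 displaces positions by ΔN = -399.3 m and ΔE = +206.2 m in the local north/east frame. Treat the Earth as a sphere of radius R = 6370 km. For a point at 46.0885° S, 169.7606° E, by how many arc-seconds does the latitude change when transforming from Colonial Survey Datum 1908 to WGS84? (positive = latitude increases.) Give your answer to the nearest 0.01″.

On a sphere of radius R, 1 rad of latitude = R, so Δφ = ΔN / R = -399.3 / 6370000 = -6.2684e-05 rad = -12.930″.

Δφ = -12.93″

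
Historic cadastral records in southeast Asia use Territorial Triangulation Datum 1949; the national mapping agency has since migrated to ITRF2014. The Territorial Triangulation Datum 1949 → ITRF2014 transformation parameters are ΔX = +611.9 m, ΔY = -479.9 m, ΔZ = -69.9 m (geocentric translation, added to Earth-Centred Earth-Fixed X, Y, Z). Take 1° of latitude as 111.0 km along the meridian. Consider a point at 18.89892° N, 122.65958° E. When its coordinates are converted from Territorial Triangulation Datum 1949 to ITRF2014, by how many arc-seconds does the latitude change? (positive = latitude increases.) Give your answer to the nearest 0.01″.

Δφ = 5.57″

sin φ = 0.323900, cos φ = 0.946091, sin λ = 0.841892, cos λ = -0.539647.
North component: ΔN = −sin φ cos λ·ΔX − sin φ sin λ·ΔY + cos φ·ΔZ = −(0.323900)(-0.539647)(611.9) − (0.323900)(0.841892)(-479.9) + (0.946091)(-69.9) = 171.69 m.
1° of latitude spans 111000 m, so Δφ = 171.69 / 111000 × 3600 = 5.568″.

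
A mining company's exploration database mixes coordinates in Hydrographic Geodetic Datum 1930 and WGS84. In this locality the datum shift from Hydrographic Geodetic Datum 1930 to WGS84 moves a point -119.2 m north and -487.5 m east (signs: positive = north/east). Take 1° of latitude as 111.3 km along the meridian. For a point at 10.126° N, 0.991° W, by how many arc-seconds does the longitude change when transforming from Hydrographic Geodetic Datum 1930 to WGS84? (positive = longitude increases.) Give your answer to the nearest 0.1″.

Δλ = -16.0″

At latitude 10.126°, cos φ = 0.984423.
1° of longitude at this latitude = 111.3 × cos φ = 109.57 km, so Δλ = -487.5 / 109566.3 = -0.0044494° = -16.018″.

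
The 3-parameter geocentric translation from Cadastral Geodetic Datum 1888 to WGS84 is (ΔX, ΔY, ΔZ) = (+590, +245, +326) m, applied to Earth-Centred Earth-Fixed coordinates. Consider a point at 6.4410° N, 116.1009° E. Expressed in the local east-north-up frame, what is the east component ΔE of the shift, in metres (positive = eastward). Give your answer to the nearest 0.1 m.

ΔE = -637.6 m

The local east axis at (φ, λ) is (−sin λ, cos λ, 0), so ΔE = −sin(116.1009°)·590 + cos(116.1009°)·245 = -637.62 m.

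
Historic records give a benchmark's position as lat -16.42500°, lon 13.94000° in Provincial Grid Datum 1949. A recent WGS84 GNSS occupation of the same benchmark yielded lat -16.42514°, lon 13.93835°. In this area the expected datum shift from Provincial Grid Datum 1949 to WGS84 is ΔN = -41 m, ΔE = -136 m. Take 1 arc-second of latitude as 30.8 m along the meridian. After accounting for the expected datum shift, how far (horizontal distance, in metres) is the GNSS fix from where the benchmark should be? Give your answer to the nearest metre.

Observed coordinate differences: Δφ = -0.00014°, Δλ = -0.00165°.
Converting to metres (1° lat = 110880 m, cos φ = 0.959191): observed ΔN = -15.5 m, observed ΔE = -175.5 m.
Subtracting the expected shift leaves a residual of -15.5 − (-41) = 25.5 m north and -175.5 − (-136) = -39.5 m east.
Residual distance = √(25.5² + (-39.5)²) = 47.0 m.

47 m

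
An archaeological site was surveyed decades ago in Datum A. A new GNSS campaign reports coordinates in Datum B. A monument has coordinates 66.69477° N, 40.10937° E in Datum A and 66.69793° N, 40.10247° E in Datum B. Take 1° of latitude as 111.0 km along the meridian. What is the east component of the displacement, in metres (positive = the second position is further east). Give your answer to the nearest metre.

Δφ = 66.69793° − 66.69477° = +0.00316°; Δλ = 40.10247° − 40.10937° = -0.00690°.
ΔN = Δφ × 111000 = 350.8 m; ΔE = Δλ × 111000 × cos(66.69477°) = -0.00690 × 111000 × 0.395629 = -303.0 m.

ΔE = -303 m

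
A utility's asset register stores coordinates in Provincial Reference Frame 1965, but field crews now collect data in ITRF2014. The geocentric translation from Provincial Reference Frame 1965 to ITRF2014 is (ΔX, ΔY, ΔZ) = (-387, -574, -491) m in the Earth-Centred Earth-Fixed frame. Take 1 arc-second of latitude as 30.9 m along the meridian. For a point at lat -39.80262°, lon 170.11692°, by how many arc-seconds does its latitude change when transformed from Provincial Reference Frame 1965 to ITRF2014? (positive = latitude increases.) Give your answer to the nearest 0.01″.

sin φ = -0.640145, cos φ = 0.768254, sin λ = 0.171638, cos λ = -0.985160.
North component: ΔN = −sin φ cos λ·ΔX − sin φ sin λ·ΔY + cos φ·ΔZ = −(-0.640145)(-0.985160)(-387) − (-0.640145)(0.171638)(-574) + (0.768254)(-491) = -196.22 m.
1° of latitude spans 3600 × 30.90 = 111240 m, so Δφ = -196.22 / 111240 × 3600 = -6.350″.

Δφ = -6.35″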